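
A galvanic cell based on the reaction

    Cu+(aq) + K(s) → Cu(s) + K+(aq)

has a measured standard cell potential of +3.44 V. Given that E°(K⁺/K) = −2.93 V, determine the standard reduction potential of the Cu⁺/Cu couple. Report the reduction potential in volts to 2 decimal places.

In the reaction as written the Cu⁺/Cu couple is reduced (cathode) and K⁺/K is oxidized (anode), so E°cell = E°(Cu⁺/Cu) − E°(K⁺/K).
E°(Cu⁺/Cu) = E°cell + E°(anode) = +3.44 + (−2.93) = +0.51 V.

+0.51 V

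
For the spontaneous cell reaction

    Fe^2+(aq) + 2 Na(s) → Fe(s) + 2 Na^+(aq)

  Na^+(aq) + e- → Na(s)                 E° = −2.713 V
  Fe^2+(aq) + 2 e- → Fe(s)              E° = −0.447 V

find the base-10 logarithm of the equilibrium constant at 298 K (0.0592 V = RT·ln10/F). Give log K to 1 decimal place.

The Fe²⁺/Fe couple is reduced (cathode); E°cell = −0.447 − (−2.713) = +2.266 V with n = 2.
At equilibrium E = 0, so log K = nE°cell / 0.0592 = (2)(+2.266) / 0.0592 = 76.6.

log K = 76.6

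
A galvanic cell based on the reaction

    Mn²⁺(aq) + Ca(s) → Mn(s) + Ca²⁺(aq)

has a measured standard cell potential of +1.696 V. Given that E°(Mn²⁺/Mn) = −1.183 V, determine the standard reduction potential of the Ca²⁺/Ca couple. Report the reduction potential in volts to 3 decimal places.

−2.879 V

In the reaction as written the Mn²⁺/Mn couple is reduced (cathode) and Ca²⁺/Ca is oxidized (anode), so E°cell = E°(Mn²⁺/Mn) − E°(Ca²⁺/Ca).
E°(Ca²⁺/Ca) = E°(cathode) − E°cell = −1.183 − (+1.696) = −2.879 V.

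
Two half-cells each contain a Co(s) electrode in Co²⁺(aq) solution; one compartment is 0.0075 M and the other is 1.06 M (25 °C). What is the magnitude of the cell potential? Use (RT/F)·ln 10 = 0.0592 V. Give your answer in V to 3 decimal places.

0.064 V

For a concentration cell E°cell = 0, since both electrodes use the same couple.
The compartment with the higher Co²⁺(aq) concentration (1.06 M) acts as the cathode; ions are reduced there and produced at the dilute (0.0075 M) anode.
With n = 2, Ecell = −(0.0592/2)·log([dilute]/[conc]) = −(0.0592/2)·log(0.0075/1.06) = +0.064 V.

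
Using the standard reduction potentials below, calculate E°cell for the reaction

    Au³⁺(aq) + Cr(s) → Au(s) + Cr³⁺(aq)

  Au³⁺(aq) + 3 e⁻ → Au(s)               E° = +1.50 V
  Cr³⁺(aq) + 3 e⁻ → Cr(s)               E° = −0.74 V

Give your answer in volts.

+2.24 V

Au³⁺(aq) gains electrons, so the Au³⁺/Au couple is the cathode; the Cr³⁺/Cr couple is the anode.
E°cell = E°(cathode) − E°(anode) = +1.50 − (−0.74) = +2.24 V.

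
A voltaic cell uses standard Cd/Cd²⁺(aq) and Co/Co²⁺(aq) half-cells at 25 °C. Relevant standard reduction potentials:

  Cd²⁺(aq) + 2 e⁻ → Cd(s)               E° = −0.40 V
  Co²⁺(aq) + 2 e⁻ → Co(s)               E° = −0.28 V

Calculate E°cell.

Of the two couples in this cell, the one with the more positive reduction potential is reduced at the cathode: here that is Co²⁺/Co (−0.28 V); Cd²⁺/Cd (−0.40 V) is the anode.
E°cell = E°(cathode) − E°(anode) = −0.28 − (−0.40) = +0.12 V.

+0.12 V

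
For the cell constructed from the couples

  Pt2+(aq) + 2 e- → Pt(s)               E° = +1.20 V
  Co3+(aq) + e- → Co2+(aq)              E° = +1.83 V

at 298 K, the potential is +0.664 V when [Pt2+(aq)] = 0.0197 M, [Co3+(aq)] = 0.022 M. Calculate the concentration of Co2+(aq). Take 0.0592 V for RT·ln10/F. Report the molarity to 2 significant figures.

With Co³⁺/Co²⁺ at the cathode and Pt²⁺/Pt at the anode, E°cell = +1.83 − (+1.20) = +0.63 V (n = 2).
Since E = E° − (0.0592/n)·log Q, log Q = n(E° − E)/0.0592 = −1.149.
For 2 Co3+(aq) + Pt(s) → 2 Co2+(aq) + Pt2+(aq), the reaction quotient is Q = ([Co2+(aq)]^2·[Pt2+(aq)]) / [Co3+(aq)]^2.
Substituting the known concentrations and solving, log [Co2+(aq)] = −1.379 and [Co2+(aq)] = 0.042 M.

0.042 M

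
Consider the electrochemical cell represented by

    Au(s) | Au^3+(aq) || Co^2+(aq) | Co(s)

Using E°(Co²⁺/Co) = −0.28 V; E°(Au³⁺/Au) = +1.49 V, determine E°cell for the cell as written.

−1.77 V

By convention the left-hand electrode in cell notation is the anode (oxidation) and the right-hand electrode is the cathode (reduction).
E°cell = E°(right) − E°(left) = −0.28 − (+1.49) = −1.77 V.
The negative sign shows that, as written, the cell would require an external voltage to drive the reaction.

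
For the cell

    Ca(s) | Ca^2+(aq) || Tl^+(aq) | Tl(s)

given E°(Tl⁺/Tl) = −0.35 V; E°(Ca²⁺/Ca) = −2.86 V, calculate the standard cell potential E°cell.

+2.51 V

By convention the left-hand electrode in cell notation is the anode (oxidation) and the right-hand electrode is the cathode (reduction).
E°cell = E°(right) − E°(left) = −0.35 − (−2.86) = +2.51 V.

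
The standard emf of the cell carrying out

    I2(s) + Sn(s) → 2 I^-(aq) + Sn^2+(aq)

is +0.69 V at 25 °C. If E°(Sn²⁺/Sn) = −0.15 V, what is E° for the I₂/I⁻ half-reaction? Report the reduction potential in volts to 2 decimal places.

+0.54 V

In the reaction as written the I₂/I⁻ couple is reduced (cathode) and Sn²⁺/Sn is oxidized (anode), so E°cell = E°(I₂/I⁻) − E°(Sn²⁺/Sn).
E°(I₂/I⁻) = E°cell + E°(anode) = +0.69 + (−0.15) = +0.54 V.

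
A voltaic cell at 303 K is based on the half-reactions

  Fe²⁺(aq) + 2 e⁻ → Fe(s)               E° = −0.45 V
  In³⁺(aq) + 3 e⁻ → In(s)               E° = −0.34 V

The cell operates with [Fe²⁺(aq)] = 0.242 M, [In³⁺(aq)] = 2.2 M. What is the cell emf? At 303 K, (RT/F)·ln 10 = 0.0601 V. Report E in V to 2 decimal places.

+0.14 V

The In³⁺/In couple has the more positive E°, so it is the cathode; Fe²⁺/Fe is the anode.
The standard potential is −0.34 − (−0.45) = +0.11 V and the balanced reaction transfers n = 6 electrons.
For the overall reaction 2 In³⁺(aq) + 3 Fe(s) → 2 In(s) + 3 Fe²⁺(aq), Q = [Fe²⁺(aq)]^3 / [In³⁺(aq)]^2 = 0.00293, giving log Q = −2.533.
Applying E = E° − (RT ln10/nF)·log Q gives +0.11 − (0.0601/6)(−2.533) = +0.14 V.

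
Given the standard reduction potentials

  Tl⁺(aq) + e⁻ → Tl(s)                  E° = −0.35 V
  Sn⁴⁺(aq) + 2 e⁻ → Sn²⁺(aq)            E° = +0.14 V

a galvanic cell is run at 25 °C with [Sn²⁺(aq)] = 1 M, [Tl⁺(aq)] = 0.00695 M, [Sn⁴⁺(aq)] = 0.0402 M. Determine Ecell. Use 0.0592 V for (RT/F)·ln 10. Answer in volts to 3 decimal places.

The Sn⁴⁺/Sn²⁺ couple has the more positive E°, so it is the cathode; Tl⁺/Tl is the anode.
The standard potential is +0.14 − (−0.35) = +0.49 V and the balanced reaction transfers n = 2 electrons.
Balancing gives Sn⁴⁺(aq) + 2 Tl(s) → Sn²⁺(aq) + 2 Tl⁺(aq); hence Q = ([Sn²⁺(aq)]·[Tl⁺(aq)]^2) / [Sn⁴⁺(aq)] = 0.0012 (log Q = −2.920).
E = E° − (0.0592/n)·log Q = +0.49 − (0.0592/2)(−2.920) = +0.576 V.

+0.576 V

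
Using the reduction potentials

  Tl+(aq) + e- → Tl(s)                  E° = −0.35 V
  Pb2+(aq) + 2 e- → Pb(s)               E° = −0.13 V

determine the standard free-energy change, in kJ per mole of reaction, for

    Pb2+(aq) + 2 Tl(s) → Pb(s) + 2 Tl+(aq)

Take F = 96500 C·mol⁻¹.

−42.5 kJ/mol

In the reaction as written Pb2+(aq) is reduced, so the Pb²⁺/Pb couple is the cathode and Tl⁺/Tl is the anode.
E°cell = −0.13 − (−0.35) = +0.22 V; balancing electrons gives n = 2.
ΔG° = −nFE°cell = −(2)(96500)(+0.22) J/mol = −42.5 kJ/mol.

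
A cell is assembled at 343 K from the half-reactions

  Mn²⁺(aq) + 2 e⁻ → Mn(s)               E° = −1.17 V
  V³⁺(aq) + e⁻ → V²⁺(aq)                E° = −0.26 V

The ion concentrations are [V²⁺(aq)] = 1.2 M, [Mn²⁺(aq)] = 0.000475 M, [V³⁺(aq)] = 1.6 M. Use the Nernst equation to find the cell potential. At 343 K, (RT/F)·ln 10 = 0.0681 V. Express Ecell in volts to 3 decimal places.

Since E°(V³⁺/V²⁺) > E°(Mn²⁺/Mn), V³⁺/V²⁺ serves as the cathode.
The standard potential is −0.26 − (−1.17) = +0.91 V and the balanced reaction transfers n = 2 electrons.
The balanced reaction is 2 V³⁺(aq) + Mn(s) → 2 V²⁺(aq) + Mn²⁺(aq), so Q = ([V²⁺(aq)]^2·[Mn²⁺(aq)]) / [V³⁺(aq)]^2 = 0.000267 and log Q = −3.573.
E = E° − (0.0681/n)·log Q = +0.91 − (0.0681/2)(−3.573) = +1.032 V.

+1.032 V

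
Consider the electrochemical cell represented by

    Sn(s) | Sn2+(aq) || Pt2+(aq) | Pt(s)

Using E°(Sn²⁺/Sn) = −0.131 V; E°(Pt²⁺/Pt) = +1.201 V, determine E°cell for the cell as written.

+1.332 V

By convention the left-hand electrode in cell notation is the anode (oxidation) and the right-hand electrode is the cathode (reduction).
E°cell = E°(right) − E°(left) = +1.201 − (−0.131) = +1.332 V.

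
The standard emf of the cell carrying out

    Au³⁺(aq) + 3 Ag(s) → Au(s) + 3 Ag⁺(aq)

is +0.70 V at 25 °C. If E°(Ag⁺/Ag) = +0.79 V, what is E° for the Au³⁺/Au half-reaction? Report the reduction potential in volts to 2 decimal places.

+1.49 V

In the reaction as written the Au³⁺/Au couple is reduced (cathode) and Ag⁺/Ag is oxidized (anode), so E°cell = E°(Au³⁺/Au) − E°(Ag⁺/Ag).
E°(Au³⁺/Au) = E°cell + E°(anode) = +0.70 + (+0.79) = +1.49 V.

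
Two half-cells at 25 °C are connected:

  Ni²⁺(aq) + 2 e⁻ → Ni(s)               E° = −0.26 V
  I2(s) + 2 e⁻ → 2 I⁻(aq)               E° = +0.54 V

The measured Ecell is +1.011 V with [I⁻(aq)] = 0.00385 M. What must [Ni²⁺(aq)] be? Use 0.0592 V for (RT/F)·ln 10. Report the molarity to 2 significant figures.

0.0050 M

The I₂/I⁻ couple has the larger reduction potential, so it is the cathode: E°cell = +0.54 − (−0.26) = +0.80 V and n = 2.
Rearranging E = E° − (0.0592/n)·log Q gives log Q = 2(+0.80 − (+1.011))/0.0592 = −7.128.
Balancing electrons gives I2(s) + Ni(s) → 2 I⁻(aq) + Ni²⁺(aq); thus Q = [I⁻(aq)]^2·[Ni²⁺(aq)].
Solving for the unknown gives log [Ni²⁺(aq)] = −2.299, so [Ni²⁺(aq)] ≈ 0.0050 M.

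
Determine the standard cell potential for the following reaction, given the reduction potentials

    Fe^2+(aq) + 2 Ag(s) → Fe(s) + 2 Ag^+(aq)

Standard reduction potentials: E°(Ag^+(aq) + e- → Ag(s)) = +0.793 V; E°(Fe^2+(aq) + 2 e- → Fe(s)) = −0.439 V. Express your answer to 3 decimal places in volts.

In the reaction as written, Fe^2+(aq) is reduced (cathode) and Ag^+(aq) is produced by oxidation at the anode.
E°cell = E°(cathode) − E°(anode) = −0.439 − (+0.793) = −1.232 V.
The negative E°cell means the reaction is non-spontaneous in the direction written.

−1.232 V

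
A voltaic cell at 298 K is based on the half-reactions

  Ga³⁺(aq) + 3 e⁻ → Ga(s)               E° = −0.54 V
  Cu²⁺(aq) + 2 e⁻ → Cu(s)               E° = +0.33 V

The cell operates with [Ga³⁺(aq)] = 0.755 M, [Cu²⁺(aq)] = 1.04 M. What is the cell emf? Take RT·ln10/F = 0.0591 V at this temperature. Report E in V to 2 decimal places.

+0.87 V

Since E°(Cu²⁺/Cu) > E°(Ga³⁺/Ga), Cu²⁺/Cu serves as the cathode.
The standard potential is +0.33 − (−0.54) = +0.87 V and the balanced reaction transfers n = 6 electrons.
The balanced reaction is 3 Cu²⁺(aq) + 2 Ga(s) → 3 Cu(s) + 2 Ga³⁺(aq), so Q = [Ga³⁺(aq)]^2 / [Cu²⁺(aq)]^3 = 0.507 and log Q = −0.295.
E = E° − (0.0591/n)·log Q = +0.87 − (0.0591/6)(−0.295) = +0.87 V.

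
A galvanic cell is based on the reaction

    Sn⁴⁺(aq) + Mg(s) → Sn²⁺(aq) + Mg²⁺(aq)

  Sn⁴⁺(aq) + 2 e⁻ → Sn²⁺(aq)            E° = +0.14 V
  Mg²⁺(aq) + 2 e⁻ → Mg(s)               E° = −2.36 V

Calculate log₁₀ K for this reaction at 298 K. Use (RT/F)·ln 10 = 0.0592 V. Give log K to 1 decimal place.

The Sn⁴⁺/Sn²⁺ couple is reduced (cathode); E°cell = +0.14 − (−2.36) = +2.50 V with n = 2.
At equilibrium E = 0, so log K = nE°cell / 0.0592 = (2)(+2.50) / 0.0592 = 84.5.

log K = 84.5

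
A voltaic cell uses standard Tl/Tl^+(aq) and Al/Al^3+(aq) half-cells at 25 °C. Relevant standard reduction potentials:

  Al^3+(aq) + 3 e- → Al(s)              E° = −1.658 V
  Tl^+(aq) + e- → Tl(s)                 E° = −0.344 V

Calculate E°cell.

Of the two couples in this cell, the one with the more positive reduction potential is reduced at the cathode: here that is Tl⁺/Tl (−0.344 V); Al³⁺/Al (−1.658 V) is the anode.
E°cell = E°(cathode) − E°(anode) = −0.344 − (−1.658) = +1.314 V.

+1.314 V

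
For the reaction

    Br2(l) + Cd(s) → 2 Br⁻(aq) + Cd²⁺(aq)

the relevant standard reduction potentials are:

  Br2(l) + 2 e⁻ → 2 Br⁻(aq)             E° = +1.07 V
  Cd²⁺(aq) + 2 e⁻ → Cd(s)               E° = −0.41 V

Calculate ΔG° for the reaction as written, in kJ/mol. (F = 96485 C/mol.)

−286 kJ/mol

In the reaction as written Br2(l) is reduced, so the Br₂/Br⁻ couple is the cathode and Cd²⁺/Cd is the anode.
E°cell = +1.07 − (−0.41) = +1.48 V; balancing electrons gives n = 2.
ΔG° = −nFE°cell = −(2)(96485)(+1.48) J/mol = −286 kJ/mol.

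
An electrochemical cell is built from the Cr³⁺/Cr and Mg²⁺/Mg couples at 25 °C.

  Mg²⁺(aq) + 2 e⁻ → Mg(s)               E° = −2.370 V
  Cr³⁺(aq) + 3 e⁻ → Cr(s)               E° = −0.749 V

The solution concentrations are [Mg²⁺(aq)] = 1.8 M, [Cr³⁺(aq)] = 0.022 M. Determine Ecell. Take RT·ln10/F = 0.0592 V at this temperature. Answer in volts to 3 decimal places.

+1.581 V

The Cr³⁺/Cr couple has the more positive E°, so it is the cathode; Mg²⁺/Mg is the anode.
E°cell = E°cat − E°an = −0.749 − (−2.370) = +1.621 V; n = 6.
Balancing gives 2 Cr³⁺(aq) + 3 Mg(s) → 2 Cr(s) + 3 Mg²⁺(aq); hence Q = [Mg²⁺(aq)]^3 / [Cr³⁺(aq)]^2 = 1.2×10^4 (log Q = 4.081).
E = E° − (0.0592/n)·log Q = +1.621 − (0.0592/6)(4.081) = +1.581 V.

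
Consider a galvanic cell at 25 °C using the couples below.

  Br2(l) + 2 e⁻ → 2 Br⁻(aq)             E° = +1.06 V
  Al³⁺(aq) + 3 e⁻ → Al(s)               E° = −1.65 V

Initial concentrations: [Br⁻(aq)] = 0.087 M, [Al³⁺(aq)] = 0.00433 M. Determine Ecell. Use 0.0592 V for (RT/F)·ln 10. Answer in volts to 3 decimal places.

The Br₂/Br⁻ couple has the more positive E°, so it is the cathode; Al³⁺/Al is the anode.
E°cell = E°cat − E°an = +1.06 − (−1.65) = +2.71 V; n = 6.
For the overall reaction 3 Br2(l) + 2 Al(s) → 6 Br⁻(aq) + 2 Al³⁺(aq), Q = [Br⁻(aq)]^6·[Al³⁺(aq)]^2 = 8.13×10^−12, giving log Q = −11.090.
By the Nernst equation, E = +2.71 − (0.0592/6)·(−11.090) = +2.819 V.

+2.819 V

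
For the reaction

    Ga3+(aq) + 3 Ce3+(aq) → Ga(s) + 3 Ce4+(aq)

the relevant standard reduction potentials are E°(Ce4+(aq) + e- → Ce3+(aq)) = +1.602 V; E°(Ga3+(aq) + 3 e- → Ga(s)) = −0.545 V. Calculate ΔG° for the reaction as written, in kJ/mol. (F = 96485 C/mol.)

In the reaction as written Ga3+(aq) is reduced, so the Ga³⁺/Ga couple is the cathode and Ce⁴⁺/Ce³⁺ is the anode.
E°cell = −0.545 − (+1.602) = −2.147 V; balancing electrons gives n = 3.
ΔG° = −nFE°cell = −(3)(96485)(−2.147) J/mol = +621 kJ/mol.

+621 kJ/mol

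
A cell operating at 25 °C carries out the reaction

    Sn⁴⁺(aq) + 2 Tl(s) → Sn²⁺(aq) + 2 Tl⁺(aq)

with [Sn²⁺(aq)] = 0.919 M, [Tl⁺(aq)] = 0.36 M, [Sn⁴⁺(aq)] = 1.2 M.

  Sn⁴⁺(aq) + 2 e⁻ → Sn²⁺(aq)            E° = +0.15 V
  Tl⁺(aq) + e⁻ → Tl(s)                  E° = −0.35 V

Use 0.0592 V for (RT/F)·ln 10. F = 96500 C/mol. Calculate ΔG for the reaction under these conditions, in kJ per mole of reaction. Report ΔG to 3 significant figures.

−102 kJ/mol

With Sn⁴⁺/Sn²⁺ reduced at the cathode, E°cell = +0.15 − (−0.35) = +0.50 V and n = 2.
Here Q = ([Sn²⁺(aq)]·[Tl⁺(aq)]^2) / [Sn⁴⁺(aq)] = 0.0993 (log Q = −1.003), giving E = +0.50 − (0.0592/2)·(−1.003) = +0.5297 V.
ΔG = −nFE = −(2)(96500)(+0.5297) J/mol = −102 kJ/mol.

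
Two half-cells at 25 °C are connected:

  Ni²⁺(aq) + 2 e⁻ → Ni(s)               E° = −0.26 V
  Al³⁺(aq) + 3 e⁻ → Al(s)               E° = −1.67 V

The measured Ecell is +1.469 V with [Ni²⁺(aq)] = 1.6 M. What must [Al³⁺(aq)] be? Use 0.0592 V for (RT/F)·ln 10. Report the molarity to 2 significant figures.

0.0021 M

The Ni²⁺/Ni couple has the larger reduction potential, so it is the cathode: E°cell = −0.26 − (−1.67) = +1.41 V and n = 6.
Since E = E° − (0.0592/n)·log Q, log Q = n(E° − E)/0.0592 = −5.980.
For 3 Ni²⁺(aq) + 2 Al(s) → 3 Ni(s) + 2 Al³⁺(aq), the reaction quotient is Q = [Al³⁺(aq)]^2 / [Ni²⁺(aq)]^3.
Solving for the unknown gives log [Al³⁺(aq)] = −2.684, so [Al³⁺(aq)] ≈ 0.0021 M.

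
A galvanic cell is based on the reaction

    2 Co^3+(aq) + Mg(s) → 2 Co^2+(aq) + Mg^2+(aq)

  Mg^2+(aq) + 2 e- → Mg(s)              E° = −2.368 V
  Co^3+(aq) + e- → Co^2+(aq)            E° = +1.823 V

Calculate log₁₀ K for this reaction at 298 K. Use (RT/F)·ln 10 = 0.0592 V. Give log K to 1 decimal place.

The Co³⁺/Co²⁺ couple is reduced (cathode); E°cell = +1.823 − (−2.368) = +4.191 V with n = 2.
At equilibrium E = 0, so log K = nE°cell / 0.0592 = (2)(+4.191) / 0.0592 = 141.6.

log K = 141.6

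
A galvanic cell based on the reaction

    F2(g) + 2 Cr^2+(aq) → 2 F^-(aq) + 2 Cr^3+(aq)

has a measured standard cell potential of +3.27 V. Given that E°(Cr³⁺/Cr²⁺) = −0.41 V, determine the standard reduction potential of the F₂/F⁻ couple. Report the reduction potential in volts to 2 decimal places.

+2.86 V

In the reaction as written the F₂/F⁻ couple is reduced (cathode) and Cr³⁺/Cr²⁺ is oxidized (anode), so E°cell = E°(F₂/F⁻) − E°(Cr³⁺/Cr²⁺).
E°(F₂/F⁻) = E°cell + E°(anode) = +3.27 + (−0.41) = +2.86 V.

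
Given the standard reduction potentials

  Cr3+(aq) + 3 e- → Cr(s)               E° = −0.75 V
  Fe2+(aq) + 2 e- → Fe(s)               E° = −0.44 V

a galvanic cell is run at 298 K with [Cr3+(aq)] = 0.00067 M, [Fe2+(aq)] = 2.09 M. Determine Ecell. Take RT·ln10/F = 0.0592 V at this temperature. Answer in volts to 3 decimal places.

Since E°(Fe²⁺/Fe) > E°(Cr³⁺/Cr), Fe²⁺/Fe serves as the cathode.
E°cell = E°cat − E°an = −0.44 − (−0.75) = +0.31 V; n = 6.
For the overall reaction 3 Fe2+(aq) + 2 Cr(s) → 3 Fe(s) + 2 Cr3+(aq), Q = [Cr3+(aq)]^2 / [Fe2+(aq)]^3 = 4.92×10^−8, giving log Q = −7.308.
Applying E = E° − (RT ln10/nF)·log Q gives +0.31 − (0.0592/6)(−7.308) = +0.382 V.

+0.382 V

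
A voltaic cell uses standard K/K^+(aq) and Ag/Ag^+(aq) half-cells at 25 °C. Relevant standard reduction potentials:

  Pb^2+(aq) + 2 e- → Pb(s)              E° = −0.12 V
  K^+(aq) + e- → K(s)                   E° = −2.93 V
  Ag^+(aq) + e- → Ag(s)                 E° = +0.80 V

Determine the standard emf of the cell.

The Ag⁺/Ag couple has the higher E°, so Ag ion is reduced (cathode) and K is oxidized (anode).
E°cell = E°(cathode) − E°(anode) = +0.80 − (−2.93) = +3.73 V.

+3.73 V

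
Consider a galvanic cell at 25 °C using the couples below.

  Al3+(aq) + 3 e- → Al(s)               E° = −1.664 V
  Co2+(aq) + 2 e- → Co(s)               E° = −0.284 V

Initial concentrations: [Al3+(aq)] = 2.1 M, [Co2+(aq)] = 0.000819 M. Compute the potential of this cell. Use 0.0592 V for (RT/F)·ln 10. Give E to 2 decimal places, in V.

+1.28 V

Co²⁺/Co is reduced (cathode, E° = −0.284 V) and Al³⁺/Al is oxidized (anode).
The standard potential is −0.284 − (−1.664) = +1.380 V and the balanced reaction transfers n = 6 electrons.
Balancing gives 3 Co2+(aq) + 2 Al(s) → 3 Co(s) + 2 Al3+(aq); hence Q = [Al3+(aq)]^2 / [Co2+(aq)]^3 = 8.03×10^9 (log Q = 9.905).
By the Nernst equation, E = +1.380 − (0.0592/6)·(9.905) = +1.28 V.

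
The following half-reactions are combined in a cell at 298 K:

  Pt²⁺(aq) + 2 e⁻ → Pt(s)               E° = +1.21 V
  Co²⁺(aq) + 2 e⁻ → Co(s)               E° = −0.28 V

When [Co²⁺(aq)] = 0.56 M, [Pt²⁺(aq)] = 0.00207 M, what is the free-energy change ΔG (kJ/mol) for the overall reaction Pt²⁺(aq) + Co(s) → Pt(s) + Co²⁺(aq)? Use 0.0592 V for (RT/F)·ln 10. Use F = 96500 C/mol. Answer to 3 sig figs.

−274 kJ/mol

The standard cell potential is +1.21 − (−0.28) = +1.49 V, with n = 2 electrons in the balanced equation.
The reaction quotient is [Co²⁺(aq)] / [Pt²⁺(aq)] = 271; by Nernst, E = +1.49 − (0.0592/2)(2.432) = +1.4180 V.
ΔG = −nFE = −(2)(96500)(+1.4180) J/mol = −274 kJ/mol.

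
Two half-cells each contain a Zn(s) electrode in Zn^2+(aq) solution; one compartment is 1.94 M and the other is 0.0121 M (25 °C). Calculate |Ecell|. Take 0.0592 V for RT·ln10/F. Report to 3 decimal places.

0.065 V

For a concentration cell E°cell = 0, since both electrodes use the same couple.
The compartment with the higher Zn^2+(aq) concentration (1.94 M) acts as the cathode; ions are reduced there and produced at the dilute (0.0121 M) anode.
With n = 2, Ecell = −(0.0592/2)·log([dilute]/[conc]) = −(0.0592/2)·log(0.0121/1.94) = +0.065 V.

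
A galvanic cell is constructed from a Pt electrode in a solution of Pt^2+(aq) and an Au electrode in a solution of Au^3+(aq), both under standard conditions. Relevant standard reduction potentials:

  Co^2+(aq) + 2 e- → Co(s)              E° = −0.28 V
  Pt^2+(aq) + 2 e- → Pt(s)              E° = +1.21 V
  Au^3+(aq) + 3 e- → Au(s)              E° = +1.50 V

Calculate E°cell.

Of the two couples in this cell, the one with the more positive reduction potential is reduced at the cathode: here that is Au³⁺/Au (+1.50 V); Pt²⁺/Pt (+1.21 V) is the anode.
E°cell = E°(cathode) − E°(anode) = +1.50 − (+1.21) = +0.29 V.

+0.29 V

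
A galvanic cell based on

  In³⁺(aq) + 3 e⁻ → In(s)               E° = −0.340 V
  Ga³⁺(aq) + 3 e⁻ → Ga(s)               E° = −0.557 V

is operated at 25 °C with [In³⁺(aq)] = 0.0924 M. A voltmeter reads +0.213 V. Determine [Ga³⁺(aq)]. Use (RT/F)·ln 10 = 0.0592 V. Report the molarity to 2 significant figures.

0.15 M

The In³⁺/In couple has the larger reduction potential, so it is the cathode: E°cell = −0.340 − (−0.557) = +0.217 V and n = 3.
From the Nernst equation, log Q = n(E° − E)/0.0592 = 3·(+0.217 − (+0.213))/0.0592 = 0.203.
For In³⁺(aq) + Ga(s) → In(s) + Ga³⁺(aq), the reaction quotient is Q = [Ga³⁺(aq)] / [In³⁺(aq)].
Isolating [Ga³⁺(aq)] in Q = 10^{0.203} yields log [Ga³⁺(aq)] = −0.831, i.e. 0.15 M.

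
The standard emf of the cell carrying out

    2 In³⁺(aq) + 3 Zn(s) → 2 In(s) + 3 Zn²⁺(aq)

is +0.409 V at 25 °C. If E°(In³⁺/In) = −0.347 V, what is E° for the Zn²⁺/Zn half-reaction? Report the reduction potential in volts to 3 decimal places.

In the reaction as written the In³⁺/In couple is reduced (cathode) and Zn²⁺/Zn is oxidized (anode), so E°cell = E°(In³⁺/In) − E°(Zn²⁺/Zn).
E°(Zn²⁺/Zn) = E°(cathode) − E°cell = −0.347 − (+0.409) = −0.756 V.

−0.756 V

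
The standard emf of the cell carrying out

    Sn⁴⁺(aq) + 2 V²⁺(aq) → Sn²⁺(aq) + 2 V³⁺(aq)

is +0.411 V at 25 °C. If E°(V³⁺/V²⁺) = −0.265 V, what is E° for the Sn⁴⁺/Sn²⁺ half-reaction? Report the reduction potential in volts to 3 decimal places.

+0.146 V

In the reaction as written the Sn⁴⁺/Sn²⁺ couple is reduced (cathode) and V³⁺/V²⁺ is oxidized (anode), so E°cell = E°(Sn⁴⁺/Sn²⁺) − E°(V³⁺/V²⁺).
E°(Sn⁴⁺/Sn²⁺) = E°cell + E°(anode) = +0.411 + (−0.265) = +0.146 V.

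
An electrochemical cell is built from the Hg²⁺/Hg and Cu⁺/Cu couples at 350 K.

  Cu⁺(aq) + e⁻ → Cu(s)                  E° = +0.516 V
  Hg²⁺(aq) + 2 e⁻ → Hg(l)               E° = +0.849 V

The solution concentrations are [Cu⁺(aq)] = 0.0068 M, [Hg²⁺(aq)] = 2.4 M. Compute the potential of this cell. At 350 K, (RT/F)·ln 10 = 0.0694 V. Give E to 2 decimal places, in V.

+0.50 V

The Hg²⁺/Hg couple has the more positive E°, so it is the cathode; Cu⁺/Cu is the anode.
E°cell = +0.849 − (+0.516) = +0.333 V, with n = 2 electrons transferred.
For the overall reaction Hg²⁺(aq) + 2 Cu(s) → Hg(l) + 2 Cu⁺(aq), Q = [Cu⁺(aq)]^2 / [Hg²⁺(aq)] = 1.93×10^−5, giving log Q = −4.715.
By the Nernst equation, E = +0.333 − (0.0694/2)·(−4.715) = +0.50 V.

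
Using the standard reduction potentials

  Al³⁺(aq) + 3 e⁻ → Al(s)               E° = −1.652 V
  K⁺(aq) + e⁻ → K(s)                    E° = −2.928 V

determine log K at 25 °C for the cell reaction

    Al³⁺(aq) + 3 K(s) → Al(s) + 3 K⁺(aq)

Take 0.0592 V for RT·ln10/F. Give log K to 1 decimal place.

The Al³⁺/Al couple is reduced (cathode); E°cell = −1.652 − (−2.928) = +1.276 V with n = 3.
At equilibrium E = 0, so log K = nE°cell / 0.0592 = (3)(+1.276) / 0.0592 = 64.7.

log K = 64.7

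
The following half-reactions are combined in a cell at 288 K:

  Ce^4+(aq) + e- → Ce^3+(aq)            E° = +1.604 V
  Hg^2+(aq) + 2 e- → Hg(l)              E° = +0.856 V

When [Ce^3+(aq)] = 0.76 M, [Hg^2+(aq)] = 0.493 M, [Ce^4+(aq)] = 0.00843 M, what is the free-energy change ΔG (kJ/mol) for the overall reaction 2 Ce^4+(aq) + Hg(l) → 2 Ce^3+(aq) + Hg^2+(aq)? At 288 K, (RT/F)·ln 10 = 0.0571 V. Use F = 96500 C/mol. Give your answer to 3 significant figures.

The standard cell potential is +1.604 − (+0.856) = +0.748 V, with n = 2 electrons in the balanced equation.
Here Q = ([Ce^3+(aq)]^2·[Hg^2+(aq)]) / [Ce^4+(aq)]^2 = 4.01×10^3 (log Q = 3.603), giving E = +0.748 − (0.0571/2)·(3.603) = +0.6451 V.
Finally ΔG = −nFE = −(2)(96500 C/mol)(+0.6451 V) = −125 kJ/mol.

−125 kJ/mol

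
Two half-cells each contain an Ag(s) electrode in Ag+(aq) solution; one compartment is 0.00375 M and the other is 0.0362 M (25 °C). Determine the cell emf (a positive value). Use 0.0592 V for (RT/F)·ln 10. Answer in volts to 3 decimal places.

0.058 V

For a concentration cell E°cell = 0, since both electrodes use the same couple.
The compartment with the higher Ag+(aq) concentration (0.0362 M) acts as the cathode; ions are reduced there and produced at the dilute (0.00375 M) anode.
With n = 1, Ecell = −(0.0592/1)·log([dilute]/[conc]) = −(0.0592/1)·log(0.00375/0.0362) = +0.058 V.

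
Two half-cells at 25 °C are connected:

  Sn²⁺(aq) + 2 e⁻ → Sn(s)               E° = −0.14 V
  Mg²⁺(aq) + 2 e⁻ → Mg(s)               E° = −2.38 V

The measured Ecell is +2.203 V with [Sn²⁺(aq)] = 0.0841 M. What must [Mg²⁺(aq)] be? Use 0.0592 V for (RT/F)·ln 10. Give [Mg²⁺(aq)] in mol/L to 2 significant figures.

The Sn²⁺/Sn couple has the larger reduction potential, so it is the cathode: E°cell = −0.14 − (−2.38) = +2.24 V and n = 2.
Rearranging E = E° − (0.0592/n)·log Q gives log Q = 2(+2.24 − (+2.203))/0.0592 = 1.250.
For Sn²⁺(aq) + Mg(s) → Sn(s) + Mg²⁺(aq), the reaction quotient is Q = [Mg²⁺(aq)] / [Sn²⁺(aq)].
Isolating [Mg²⁺(aq)] in Q = 10^{1.250} yields log [Mg²⁺(aq)] = 0.175, i.e. 1.5 M.

1.5 M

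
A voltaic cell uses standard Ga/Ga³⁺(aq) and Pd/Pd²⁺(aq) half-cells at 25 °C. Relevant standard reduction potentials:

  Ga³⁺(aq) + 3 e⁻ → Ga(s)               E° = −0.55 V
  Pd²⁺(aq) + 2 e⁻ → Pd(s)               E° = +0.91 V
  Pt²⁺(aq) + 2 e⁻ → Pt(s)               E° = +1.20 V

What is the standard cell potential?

Of the two couples in this cell, the one with the more positive reduction potential is reduced at the cathode: here that is Pd²⁺/Pd (+0.91 V); Ga³⁺/Ga (−0.55 V) is the anode.
E°cell = E°(cathode) − E°(anode) = +0.91 − (−0.55) = +1.46 V.

+1.46 V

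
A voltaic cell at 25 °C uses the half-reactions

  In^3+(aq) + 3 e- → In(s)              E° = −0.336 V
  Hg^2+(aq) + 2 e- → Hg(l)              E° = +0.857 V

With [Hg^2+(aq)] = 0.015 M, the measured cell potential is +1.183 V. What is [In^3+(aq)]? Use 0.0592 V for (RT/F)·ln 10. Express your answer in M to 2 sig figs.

With Hg²⁺/Hg at the cathode and In³⁺/In at the anode, E°cell = +0.857 − (−0.336) = +1.193 V (n = 6).
Rearranging E = E° − (0.0592/n)·log Q gives log Q = 6(+1.193 − (+1.183))/0.0592 = 1.014.
For 3 Hg^2+(aq) + 2 In(s) → 3 Hg(l) + 2 In^3+(aq), the reaction quotient is Q = [In^3+(aq)]^2 / [Hg^2+(aq)]^3.
Solving for the unknown gives log [In^3+(aq)] = −2.229, so [In^3+(aq)] ≈ 0.0059 M.

0.0059 M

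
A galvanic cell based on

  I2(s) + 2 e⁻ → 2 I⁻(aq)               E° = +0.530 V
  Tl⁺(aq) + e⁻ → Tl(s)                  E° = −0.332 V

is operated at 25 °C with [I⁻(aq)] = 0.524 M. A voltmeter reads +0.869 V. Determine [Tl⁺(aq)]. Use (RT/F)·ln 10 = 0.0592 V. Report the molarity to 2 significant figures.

1.5 M

I₂/I⁻ is the cathode (higher E°); E°cell = +0.530 − (−0.332) = +0.862 V with n = 2.
From the Nernst equation, log Q = n(E° − E)/0.0592 = 2·(+0.862 − (+0.869))/0.0592 = −0.236.
Balancing electrons gives I2(s) + 2 Tl(s) → 2 I⁻(aq) + 2 Tl⁺(aq); thus Q = [I⁻(aq)]^2·[Tl⁺(aq)]^2.
Isolating [Tl⁺(aq)] in Q = 10^{−0.236} yields log [Tl⁺(aq)] = 0.163, i.e. 1.5 M.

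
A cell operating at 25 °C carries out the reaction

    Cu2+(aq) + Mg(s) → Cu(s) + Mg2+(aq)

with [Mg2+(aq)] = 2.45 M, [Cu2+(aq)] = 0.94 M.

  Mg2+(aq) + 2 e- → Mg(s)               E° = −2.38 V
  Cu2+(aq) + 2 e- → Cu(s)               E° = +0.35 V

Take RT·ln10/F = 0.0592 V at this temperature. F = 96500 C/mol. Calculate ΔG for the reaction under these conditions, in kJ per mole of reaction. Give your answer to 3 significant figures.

With Cu²⁺/Cu reduced at the cathode, E°cell = +0.35 − (−2.38) = +2.73 V and n = 2.
Q = [Mg2+(aq)] / [Cu2+(aq)] = 2.61, so log Q = 0.416 and E = +2.73 − (0.0592/2)(0.416) = +2.7177 V.
ΔG = −nFE = −(2)(96500)(+2.7177) J/mol = −525 kJ/mol.

−525 kJ/mol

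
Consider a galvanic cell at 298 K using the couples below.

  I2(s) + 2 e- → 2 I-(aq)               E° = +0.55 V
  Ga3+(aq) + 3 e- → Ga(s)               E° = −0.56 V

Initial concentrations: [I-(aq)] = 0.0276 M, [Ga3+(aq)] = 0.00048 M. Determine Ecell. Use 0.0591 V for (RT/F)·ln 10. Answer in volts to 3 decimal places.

+1.268 V

The I₂/I⁻ couple has the more positive E°, so it is the cathode; Ga³⁺/Ga is the anode.
The standard potential is +0.55 − (−0.56) = +1.11 V and the balanced reaction transfers n = 6 electrons.
For the overall reaction 3 I2(s) + 2 Ga(s) → 6 I-(aq) + 2 Ga3+(aq), Q = [I-(aq)]^6·[Ga3+(aq)]^2 = 1.02×10^−16, giving log Q = −15.992.
Applying E = E° − (RT ln10/nF)·log Q gives +1.11 − (0.0591/6)(−15.992) = +1.268 V.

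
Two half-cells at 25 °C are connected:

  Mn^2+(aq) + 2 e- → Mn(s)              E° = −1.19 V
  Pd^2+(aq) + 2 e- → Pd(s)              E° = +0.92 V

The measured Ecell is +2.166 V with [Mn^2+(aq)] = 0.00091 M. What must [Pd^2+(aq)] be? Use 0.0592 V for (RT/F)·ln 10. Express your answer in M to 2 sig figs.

Pd²⁺/Pd is the cathode (higher E°); E°cell = +0.92 − (−1.19) = +2.11 V with n = 2.
Since E = E° − (0.0592/n)·log Q, log Q = n(E° − E)/0.0592 = −1.892.
The balanced reaction is Pd^2+(aq) + Mn(s) → Pd(s) + Mn^2+(aq), so Q = [Mn^2+(aq)] / [Pd^2+(aq)].
Solving for the unknown gives log [Pd^2+(aq)] = −1.149, so [Pd^2+(aq)] ≈ 0.071 M.

0.071 M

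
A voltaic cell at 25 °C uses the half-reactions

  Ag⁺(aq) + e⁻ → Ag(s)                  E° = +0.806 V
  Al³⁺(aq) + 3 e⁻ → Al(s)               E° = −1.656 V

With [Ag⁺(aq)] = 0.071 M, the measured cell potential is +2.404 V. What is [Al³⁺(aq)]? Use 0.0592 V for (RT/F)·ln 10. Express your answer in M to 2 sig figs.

The Ag⁺/Ag couple has the larger reduction potential, so it is the cathode: E°cell = +0.806 − (−1.656) = +2.462 V and n = 3.
Rearranging E = E° − (0.0592/n)·log Q gives log Q = 3(+2.462 − (+2.404))/0.0592 = 2.939.
For 3 Ag⁺(aq) + Al(s) → 3 Ag(s) + Al³⁺(aq), the reaction quotient is Q = [Al³⁺(aq)] / [Ag⁺(aq)]^3.
Isolating [Al³⁺(aq)] in Q = 10^{2.939} yields log [Al³⁺(aq)] = −0.507, i.e. 0.31 M.

0.31 M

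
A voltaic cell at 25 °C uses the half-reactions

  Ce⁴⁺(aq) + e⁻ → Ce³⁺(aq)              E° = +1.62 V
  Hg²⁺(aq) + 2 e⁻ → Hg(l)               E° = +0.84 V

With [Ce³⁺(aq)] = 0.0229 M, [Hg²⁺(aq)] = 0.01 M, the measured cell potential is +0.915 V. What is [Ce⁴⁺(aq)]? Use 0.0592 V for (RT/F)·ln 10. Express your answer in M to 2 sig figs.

0.44 M

With Ce⁴⁺/Ce³⁺ at the cathode and Hg²⁺/Hg at the anode, E°cell = +1.62 − (+0.84) = +0.78 V (n = 2).
From the Nernst equation, log Q = n(E° − E)/0.0592 = 2·(+0.78 − (+0.915))/0.0592 = −4.561.
Balancing electrons gives 2 Ce⁴⁺(aq) + Hg(l) → 2 Ce³⁺(aq) + Hg²⁺(aq); thus Q = ([Ce³⁺(aq)]^2·[Hg²⁺(aq)]) / [Ce⁴⁺(aq)]^2.
Substituting the known concentrations and solving, log [Ce⁴⁺(aq)] = −0.360 and [Ce⁴⁺(aq)] = 0.44 M.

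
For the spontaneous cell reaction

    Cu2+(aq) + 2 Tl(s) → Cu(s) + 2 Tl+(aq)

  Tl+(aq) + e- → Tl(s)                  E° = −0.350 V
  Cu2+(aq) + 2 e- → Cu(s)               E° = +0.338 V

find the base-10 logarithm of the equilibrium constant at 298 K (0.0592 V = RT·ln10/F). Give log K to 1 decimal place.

log K = 23.2

The Cu²⁺/Cu couple is reduced (cathode); E°cell = +0.338 − (−0.350) = +0.688 V with n = 2.
At equilibrium E = 0, so log K = nE°cell / 0.0592 = (2)(+0.688) / 0.0592 = 23.2.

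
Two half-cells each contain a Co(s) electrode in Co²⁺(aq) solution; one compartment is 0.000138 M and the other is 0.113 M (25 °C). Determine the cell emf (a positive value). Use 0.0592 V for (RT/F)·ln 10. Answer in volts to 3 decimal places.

0.086 V

For a concentration cell E°cell = 0, since both electrodes use the same couple.
The compartment with the higher Co²⁺(aq) concentration (0.113 M) acts as the cathode; ions are reduced there and produced at the dilute (0.000138 M) anode.
With n = 2, Ecell = −(0.0592/2)·log([dilute]/[conc]) = −(0.0592/2)·log(0.000138/0.113) = +0.086 V.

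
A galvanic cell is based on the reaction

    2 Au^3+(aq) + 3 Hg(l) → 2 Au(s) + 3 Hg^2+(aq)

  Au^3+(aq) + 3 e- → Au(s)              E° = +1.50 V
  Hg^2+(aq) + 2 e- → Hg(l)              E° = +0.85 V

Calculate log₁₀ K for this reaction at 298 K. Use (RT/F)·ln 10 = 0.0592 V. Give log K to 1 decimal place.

log K = 65.9

The Au³⁺/Au couple is reduced (cathode); E°cell = +1.50 − (+0.85) = +0.65 V with n = 6.
At equilibrium E = 0, so log K = nE°cell / 0.0592 = (6)(+0.65) / 0.0592 = 65.9.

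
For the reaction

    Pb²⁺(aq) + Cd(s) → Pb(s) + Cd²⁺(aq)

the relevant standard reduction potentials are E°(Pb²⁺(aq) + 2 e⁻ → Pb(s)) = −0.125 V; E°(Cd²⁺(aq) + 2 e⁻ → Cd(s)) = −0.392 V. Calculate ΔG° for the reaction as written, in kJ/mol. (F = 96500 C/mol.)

−51.5 kJ/mol

In the reaction as written Pb²⁺(aq) is reduced, so the Pb²⁺/Pb couple is the cathode and Cd²⁺/Cd is the anode.
E°cell = −0.125 − (−0.392) = +0.267 V; balancing electrons gives n = 2.
ΔG° = −nFE°cell = −(2)(96500)(+0.267) J/mol = −51.5 kJ/mol.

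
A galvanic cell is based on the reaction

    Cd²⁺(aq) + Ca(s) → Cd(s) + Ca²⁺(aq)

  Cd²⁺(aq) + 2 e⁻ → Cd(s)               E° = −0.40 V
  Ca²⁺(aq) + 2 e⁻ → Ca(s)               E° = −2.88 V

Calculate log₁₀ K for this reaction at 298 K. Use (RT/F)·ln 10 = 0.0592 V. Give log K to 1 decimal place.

The Cd²⁺/Cd couple is reduced (cathode); E°cell = −0.40 − (−2.88) = +2.48 V with n = 2.
At equilibrium E = 0, so log K = nE°cell / 0.0592 = (2)(+2.48) / 0.0592 = 83.8.

log K = 83.8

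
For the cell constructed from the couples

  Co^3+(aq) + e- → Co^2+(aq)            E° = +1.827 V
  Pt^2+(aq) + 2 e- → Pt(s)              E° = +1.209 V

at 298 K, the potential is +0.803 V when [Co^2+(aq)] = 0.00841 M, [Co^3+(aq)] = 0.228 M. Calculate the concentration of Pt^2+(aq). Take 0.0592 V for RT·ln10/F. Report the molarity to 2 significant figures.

0.00041 M

Co³⁺/Co²⁺ is the cathode (higher E°); E°cell = +1.827 − (+1.209) = +0.618 V with n = 2.
From the Nernst equation, log Q = n(E° − E)/0.0592 = 2·(+0.618 − (+0.803))/0.0592 = −6.250.
Balancing electrons gives 2 Co^3+(aq) + Pt(s) → 2 Co^2+(aq) + Pt^2+(aq); thus Q = ([Co^2+(aq)]^2·[Pt^2+(aq)]) / [Co^3+(aq)]^2.
Substituting the known concentrations and solving, log [Pt^2+(aq)] = −3.384 and [Pt^2+(aq)] = 0.00041 M.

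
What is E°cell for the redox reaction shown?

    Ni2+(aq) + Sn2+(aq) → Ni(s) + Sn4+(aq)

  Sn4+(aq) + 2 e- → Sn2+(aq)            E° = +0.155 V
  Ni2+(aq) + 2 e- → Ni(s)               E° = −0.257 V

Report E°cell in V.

−0.412 V

In the reaction as written, Ni2+(aq) is reduced (cathode) and Sn4+(aq) is produced by oxidation at the anode.
E°cell = E°(cathode) − E°(anode) = −0.257 − (+0.155) = −0.412 V.
The negative E°cell means the reaction is non-spontaneous in the direction written.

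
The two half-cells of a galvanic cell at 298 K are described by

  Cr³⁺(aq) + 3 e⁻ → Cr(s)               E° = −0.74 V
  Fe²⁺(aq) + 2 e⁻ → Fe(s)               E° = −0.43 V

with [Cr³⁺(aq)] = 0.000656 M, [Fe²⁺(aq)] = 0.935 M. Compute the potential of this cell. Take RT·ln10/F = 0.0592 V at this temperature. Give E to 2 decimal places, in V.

The Fe²⁺/Fe couple has the more positive E°, so it is the cathode; Cr³⁺/Cr is the anode.
The standard potential is −0.43 − (−0.74) = +0.31 V and the balanced reaction transfers n = 6 electrons.
Balancing gives 3 Fe²⁺(aq) + 2 Cr(s) → 3 Fe(s) + 2 Cr³⁺(aq); hence Q = [Cr³⁺(aq)]^2 / [Fe²⁺(aq)]^3 = 5.26×10^−7 (log Q = −6.279).
E = E° − (0.0592/n)·log Q = +0.31 − (0.0592/6)(−6.279) = +0.37 V.

+0.37 V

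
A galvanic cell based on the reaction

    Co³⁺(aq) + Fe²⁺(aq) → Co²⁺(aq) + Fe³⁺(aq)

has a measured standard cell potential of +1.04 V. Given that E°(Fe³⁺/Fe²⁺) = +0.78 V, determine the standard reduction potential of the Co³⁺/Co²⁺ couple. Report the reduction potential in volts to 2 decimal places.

In the reaction as written the Co³⁺/Co²⁺ couple is reduced (cathode) and Fe³⁺/Fe²⁺ is oxidized (anode), so E°cell = E°(Co³⁺/Co²⁺) − E°(Fe³⁺/Fe²⁺).
E°(Co³⁺/Co²⁺) = E°cell + E°(anode) = +1.04 + (+0.78) = +1.82 V.

+1.82 V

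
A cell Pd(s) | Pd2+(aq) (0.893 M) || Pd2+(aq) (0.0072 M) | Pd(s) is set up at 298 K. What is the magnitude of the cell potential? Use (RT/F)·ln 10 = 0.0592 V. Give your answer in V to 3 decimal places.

0.062 V

For a concentration cell E°cell = 0, since both electrodes use the same couple.
The compartment with the higher Pd2+(aq) concentration (0.893 M) acts as the cathode; ions are reduced there and produced at the dilute (0.0072 M) anode.
With n = 2, Ecell = −(0.0592/2)·log([dilute]/[conc]) = −(0.0592/2)·log(0.0072/0.893) = +0.062 V.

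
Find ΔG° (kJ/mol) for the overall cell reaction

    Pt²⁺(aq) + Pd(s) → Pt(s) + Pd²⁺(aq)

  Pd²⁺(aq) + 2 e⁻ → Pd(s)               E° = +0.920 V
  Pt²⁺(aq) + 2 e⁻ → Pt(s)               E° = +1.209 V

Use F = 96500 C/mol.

In the reaction as written Pt²⁺(aq) is reduced, so the Pt²⁺/Pt couple is the cathode and Pd²⁺/Pd is the anode.
E°cell = +1.209 − (+0.920) = +0.289 V; balancing electrons gives n = 2.
ΔG° = −nFE°cell = −(2)(96500)(+0.289) J/mol = −55.8 kJ/mol.

−55.8 kJ/mol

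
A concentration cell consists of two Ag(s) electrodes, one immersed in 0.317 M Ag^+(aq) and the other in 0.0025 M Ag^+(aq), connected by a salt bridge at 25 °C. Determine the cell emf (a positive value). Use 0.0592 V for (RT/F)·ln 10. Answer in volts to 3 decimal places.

For a concentration cell E°cell = 0, since both electrodes use the same couple.
The compartment with the higher Ag^+(aq) concentration (0.317 M) acts as the cathode; ions are reduced there and produced at the dilute (0.0025 M) anode.
With n = 1, Ecell = −(0.0592/1)·log([dilute]/[conc]) = −(0.0592/1)·log(0.0025/0.317) = +0.125 V.

0.125 V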